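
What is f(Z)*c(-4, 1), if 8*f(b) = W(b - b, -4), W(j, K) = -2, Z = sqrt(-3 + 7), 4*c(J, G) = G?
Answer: -1/16 ≈ -0.062500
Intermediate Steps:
c(J, G) = G/4
Z = 2 (Z = sqrt(4) = 2)
f(b) = -1/4 (f(b) = (1/8)*(-2) = -1/4)
f(Z)*c(-4, 1) = -1/16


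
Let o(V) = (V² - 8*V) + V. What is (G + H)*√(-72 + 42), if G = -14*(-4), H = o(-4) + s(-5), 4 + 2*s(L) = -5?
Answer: 191*I*√30/2 ≈ 523.08*I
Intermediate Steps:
s(L) = -9/2 (s(L) = -2 + (½)*(-5) = -2 - 5/2 = -9/2)
o(V) = V² - 7*V
H = 79/2 (H = -4*(-7 - 4) - 9/2 = -4*(-11) - 9/2 = 44 - 9/2 = 79/2 ≈ 39.500)
G = 56
(G + H)*√(-72 + 42) = (56 + 79/2)*√(-72 + 42) = 191*√(-30)/2 = 191*(I*√30)/2 = 191*I*√30/2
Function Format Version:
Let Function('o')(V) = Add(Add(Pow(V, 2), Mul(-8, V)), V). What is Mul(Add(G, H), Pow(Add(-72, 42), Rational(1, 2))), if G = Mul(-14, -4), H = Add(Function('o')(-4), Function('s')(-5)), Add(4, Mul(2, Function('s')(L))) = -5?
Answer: Mul(Rational(191, 2), I, Pow(30, Rational(1, 2))) ≈ Mul(523.08, I)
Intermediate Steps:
Function('s')(L) = Rational(-9, 2) (Function('s')(L) = Add(-2, Mul(Rational(1, 2), -5)) = Add(-2, Rational(-5, 2)) = Rational(-9, 2))
Function('o')(V) = Add(Pow(V, 2), Mul(-7, V))
H = Rational(79, 2) (H = Add(Mul(-4, Add(-7, -4)), Rational(-9, 2)) = Add(Mul(-4, -11), Rational(-9, 2)) = Add(44, Rational(-9, 2)) = Rational(79, 2) ≈ 39.500)
G = 56
Mul(Add(G, H), Pow(Add(-72, 42), Rational(1, 2))) = Mul(Add(56, Rational(79, 2)), Pow(Add(-72, 42), Rational(1, 2))) = Mul(Rational(191, 2), Pow(-30, Rational(1, 2))) = Mul(Rational(191, 2), Mul(I, Pow(30, Rational(1, 2)))) = Mul(Rational(191, 2), I, Pow(30, Rational(1, 2)))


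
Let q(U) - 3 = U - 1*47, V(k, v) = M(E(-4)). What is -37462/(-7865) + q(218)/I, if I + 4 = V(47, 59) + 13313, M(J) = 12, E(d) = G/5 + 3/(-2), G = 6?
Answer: 45490892/9524515 ≈ 4.7762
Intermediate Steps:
E(d) = -3/10 (E(d) = 6/5 + 3/(-2) = 6*(⅕) + 3*(-½) = 6/5 - 3/2 = -3/10)
V(k, v) = 12
q(U) = -44 + U (q(U) = 3 + (U - 1*47) = 3 + (U - 47) = 3 + (-47 + U) = -44 + U)
I = 13321 (I = -4 + (12 + 13313) = -4 + 13325 = 13321)
-37462/(-7865) + q(218)/I = -37462/(-7865) + (-44 + 218)/13321 = -37462*(-1/7865) + 174*(1/13321) = 37462/7865 + 174/13321 = 45490892/9524515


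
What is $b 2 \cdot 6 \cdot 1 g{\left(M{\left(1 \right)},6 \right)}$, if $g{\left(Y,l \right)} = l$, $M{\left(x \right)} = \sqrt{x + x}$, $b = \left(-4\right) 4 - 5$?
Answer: $-1512$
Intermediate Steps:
$b = -21$ ($b = -16 - 5 = -21$)
$M{\left(x \right)} = \sqrt{2} \sqrt{x}$ ($M{\left(x \right)} = \sqrt{2 x} = \sqrt{2} \sqrt{x}$)
$b 2 \cdot 6 \cdot 1 g{\left(M{\left(1 \right)},6 \right)} = \left(-21\right) 2 \cdot 6 \cdot 1 \cdot 6 = \left(-42\right) 6 \cdot 1 \cdot 6 = \left(-252\right) 1 \cdot 6 = \left(-252\right) 6 = -1512$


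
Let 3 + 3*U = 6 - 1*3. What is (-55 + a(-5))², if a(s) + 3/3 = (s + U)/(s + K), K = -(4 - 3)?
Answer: 109561/36 ≈ 3043.4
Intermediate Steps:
K = -1 (K = -1*1 = -1)
U = 0 (U = -1 + (6 - 1*3)/3 = -1 + (6 - 3)/3 = -1 + (⅓)*3 = -1 + 1 = 0)
a(s) = -1 + s/(-1 + s) (a(s) = -1 + (s + 0)/(s - 1) = -1 + s/(-1 + s))
(-55 + a(-5))² = (-55 + 1/(-1 - 5))² = (-55 + 1/(-6))² = (-55 - ⅙)² = (-331/6)² = 109561/36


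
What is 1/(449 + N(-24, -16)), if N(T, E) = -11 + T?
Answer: 1/414 ≈ 0.0024155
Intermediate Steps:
1/(449 + N(-24, -16)) = 1/(449 + (-11 - 24)) = 1/(449 - 35) = 1/414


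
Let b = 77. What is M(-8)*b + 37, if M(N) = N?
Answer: -579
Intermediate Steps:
M(-8)*b + 37 = -8*77 + 37 = -616 + 37 = -579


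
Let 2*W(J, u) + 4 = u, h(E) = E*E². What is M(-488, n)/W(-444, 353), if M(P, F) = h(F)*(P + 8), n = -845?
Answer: 579217080000/349 ≈ 1.6596e+9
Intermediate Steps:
h(E) = E³
M(P, F) = F³*(8 + P) (M(P, F) = F³*(P + 8) = F³*(8 + P))
W(J, u) = -2 + u/2
M(-488, n)/W(-444, 353) = ((-845)³*(8 - 488))/(-2 + (½)*353) = (-603351125*(-480))/(-2 + 353/2) = 289608540000/(349/2) = 289608540000*(2/349) = 579217080000/349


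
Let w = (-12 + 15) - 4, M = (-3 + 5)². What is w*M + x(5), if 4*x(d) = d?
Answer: -11/4 ≈ -2.7500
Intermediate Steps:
x(d) = d/4
M = 4 (M = 2² = 4)
w = -1 (w = 3 - 4 = -1)
w*M + x(5) = -1*4 + (¼)*5 = -4 + 5/4 = -11/4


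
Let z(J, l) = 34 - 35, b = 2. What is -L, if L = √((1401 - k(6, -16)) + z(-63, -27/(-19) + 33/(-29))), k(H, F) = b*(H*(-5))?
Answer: -2*√365 ≈ -38.210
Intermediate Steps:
k(H, F) = -10*H (k(H, F) = 2*(H*(-5)) = 2*(-5*H) = -10*H)
z(J, l) = -1
L = 2*√365 (L = √((1401 - (-10)*6) - 1) = √((1401 - 1*(-60)) - 1) = √((1401 + 60) - 1) = √(1461 - 1) = √1460 = 2*√365 ≈ 38.210)
-L = -2*√365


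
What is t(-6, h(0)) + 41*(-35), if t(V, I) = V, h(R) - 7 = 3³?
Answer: -1441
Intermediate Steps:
h(R) = 34 (h(R) = 7 + 3³ = 7 + 27 = 34)
t(-6, h(0)) + 41*(-35) = -6 + 41*(-35) = -6 - 1435 = -1441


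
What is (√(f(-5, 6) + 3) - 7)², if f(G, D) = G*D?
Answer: 22 - 42*I*√3 ≈ 22.0 - 72.746*I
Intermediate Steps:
f(G, D) = D*G
(√(f(-5, 6) + 3) - 7)² = (√(6*(-5) + 3) - 7)² = (√(-30 + 3) - 7)² = (√(-27) - 7)² = (3*I*√3 - 7)² = (-7 + 3*I*√3)²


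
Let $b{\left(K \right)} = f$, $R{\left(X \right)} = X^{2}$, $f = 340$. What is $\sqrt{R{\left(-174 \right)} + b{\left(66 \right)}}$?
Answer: $2 \sqrt{7654} \approx 174.97$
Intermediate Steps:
$b{\left(K \right)} = 340$
$\sqrt{R{\left(-174 \right)} + b{\left(66 \right)}} = \sqrt{\left(-174\right)^{2} + 340} = \sqrt{30276 + 340} = \sqrt{30616} = 2 \sqrt{7654}$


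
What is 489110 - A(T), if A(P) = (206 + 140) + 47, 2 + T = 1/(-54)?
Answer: 488717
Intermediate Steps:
T = -109/54 (T = -2 + 1/(-54) = -2 - 1/54 = -109/54 ≈ -2.0185)
A(P) = 393 (A(P) = 346 + 47 = 393)
489110 - A(T) = 489110 - 1*393 = 489110 - 393 = 488717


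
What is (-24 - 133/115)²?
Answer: 8369449/13225 ≈ 632.85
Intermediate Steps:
(-24 - 133/115)² = (-2893/115)² = 8369449/13225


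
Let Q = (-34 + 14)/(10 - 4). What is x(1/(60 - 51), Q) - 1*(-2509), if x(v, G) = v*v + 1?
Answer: 203311/81 ≈ 2510.0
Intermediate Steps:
Q = -10/3 (Q = -20/6 = -20*⅙ = -10/3 ≈ -3.3333)
x(v, G) = 1 + v² (x(v, G) = v² + 1 = 1 + v²)
x(1/(60 - 51), Q) - 1*(-2509) = (1 + (1/(60 - 51))²) - 1*(-2509) = (1 + (1/9)²) + 2509 = (1 + (⅑)²) + 2509 = (1 + 1/81) + 2509 = 82/81 + 2509 = 203311/81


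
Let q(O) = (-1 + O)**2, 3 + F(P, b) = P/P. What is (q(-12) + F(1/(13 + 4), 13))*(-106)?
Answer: -17702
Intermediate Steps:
F(P, b) = -2 (F(P, b) = -3 + P/P = -3 + 1 = -2)
(q(-12) + F(1/(13 + 4), 13))*(-106) = ((-1 - 12)**2 - 2)*(-106) = ((-13)**2 - 2)*(-106) = (169 - 2)*(-106) = 167*(-106) = -17702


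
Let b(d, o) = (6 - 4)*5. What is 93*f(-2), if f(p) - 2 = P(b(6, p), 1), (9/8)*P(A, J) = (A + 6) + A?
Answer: 7006/3 ≈ 2335.3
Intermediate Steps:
b(d, o) = 10 (b(d, o) = 2*5 = 10)
P(A, J) = 16/3 + 16*A/9 (P(A, J) = 8*((A + 6) + A)/9 = 8*((6 + A) + A)/9 = 8*(6 + 2*A)/9 = 16/3 + 16*A/9)
f(p) = 226/9 (f(p) = 2 + (16/3 + (16/9)*10) = 2 + (16/3 + 160/9) = 2 + 208/9 = 226/9)
93*f(-2) = 93*(226/9) = 7006/3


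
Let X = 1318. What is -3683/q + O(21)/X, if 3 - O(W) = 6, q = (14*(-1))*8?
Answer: 2426929/73808 ≈ 32.882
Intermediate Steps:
q = -112 (q = -14*8 = -112)
O(W) = -3 (O(W) = 3 - 1*6 = 3 - 6 = -3)
-3683/q + O(21)/X = -3683/(-112) - 3/1318 = -3683*(-1/112) - 3*1/1318 = 3683/112 - 3/1318 = 2426929/73808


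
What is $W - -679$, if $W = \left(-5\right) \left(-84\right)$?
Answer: $1099$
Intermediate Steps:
$W = 420$
$W - -679 = 420 - -679 = 420 + 679 = 1099$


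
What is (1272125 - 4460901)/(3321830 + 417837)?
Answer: -3188776/3739667 ≈ -0.85269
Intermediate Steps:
(1272125 - 4460901)/(3321830 + 417837) = -3188776/3739667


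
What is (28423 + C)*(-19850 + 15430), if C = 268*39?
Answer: -171827500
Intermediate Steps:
C = 10452
(28423 + C)*(-19850 + 15430) = (28423 + 10452)*(-19850 + 15430) = 38875*(-4420) = -171827500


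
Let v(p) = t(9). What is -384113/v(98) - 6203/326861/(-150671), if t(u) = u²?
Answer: -18916978989733160/3989126372211 ≈ -4742.1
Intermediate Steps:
v(p) = 81 (v(p) = 9² = 81)
-384113/v(98) - 6203/326861/(-150671) = -384113/81 - 6203/326861/(-150671) = -384113*1/81 - 6203*1/326861*(-1/150671) = -384113/81 - 6203/326861*(-1/150671) = -384113/81 + 6203/49248473731 = -18916978989733160/3989126372211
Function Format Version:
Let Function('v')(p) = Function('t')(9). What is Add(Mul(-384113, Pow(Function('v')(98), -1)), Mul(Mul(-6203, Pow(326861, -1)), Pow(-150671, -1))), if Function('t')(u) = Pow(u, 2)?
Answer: Rational(-18916978989733160, 3989126372211) ≈ -4742.1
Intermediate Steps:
Function('v')(p) = 81 (Function('v')(p) = Pow(9, 2) = 81)
Add(Mul(-384113, Pow(Function('v')(98), -1)), Mul(Mul(-6203, Pow(326861, -1)), Pow(-150671, -1))) = Add(Mul(-384113, Pow(81, -1)), Mul(Mul(-6203, Pow(326861, -1)), Pow(-150671, -1))) = Add(Mul(-384113, Rational(1, 81)), Mul(Mul(-6203, Rational(1, 326861)), Rational(-1, 150671))) = Add(Rational(-384113, 81), Mul(Rational(-6203, 326861), Rational(-1, 150671))) = Add(Rational(-384113, 81), Rational(6203, 49248473731)) = Rational(-18916978989733160, 3989126372211)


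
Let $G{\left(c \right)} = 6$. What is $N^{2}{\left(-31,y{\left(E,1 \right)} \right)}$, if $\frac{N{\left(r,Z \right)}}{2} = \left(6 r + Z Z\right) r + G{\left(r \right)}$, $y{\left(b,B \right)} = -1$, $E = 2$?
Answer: $131836324$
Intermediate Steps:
$N{\left(r,Z \right)} = 12 + 2 r \left(Z^{2} + 6 r\right)$ ($N{\left(r,Z \right)} = 2 \left(\left(6 r + Z Z\right) r + 6\right) = 2 \left(\left(6 r + Z^{2}\right) r + 6\right) = 2 \left(\left(Z^{2} + 6 r\right) r + 6\right) = 2 \left(r \left(Z^{2} + 6 r\right) + 6\right) = 2 \left(6 + r \left(Z^{2} + 6 r\right)\right) = 12 + 2 r \left(Z^{2} + 6 r\right)$)
$N^{2}{\left(-31,y{\left(E,1 \right)} \right)} = \left(12 + 12 \left(-31\right)^{2} + 2 \left(-31\right) \left(-1\right)^{2}\right)^{2} = \left(12 + 12 \cdot 961 + 2 \left(-31\right) 1\right)^{2} = \left(12 + 11532 - 62\right)^{2} = 11482^{2} = 131836324$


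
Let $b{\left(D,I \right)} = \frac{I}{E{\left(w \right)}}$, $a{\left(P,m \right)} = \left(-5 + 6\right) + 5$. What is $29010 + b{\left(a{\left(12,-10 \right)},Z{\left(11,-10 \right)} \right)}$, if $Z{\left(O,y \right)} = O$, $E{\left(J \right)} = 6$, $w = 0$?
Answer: $\frac{174071}{6} \approx 29012.0$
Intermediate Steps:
$a{\left(P,m \right)} = 6$ ($a{\left(P,m \right)} = 1 + 5 = 6$)
$b{\left(D,I \right)} = \frac{I}{6}$
$29010 + b{\left(a{\left(12,-10 \right)},Z{\left(11,-10 \right)} \right)} = 29010 + \frac{1}{6} \cdot 11 = 29010 + \frac{11}{6} = \frac{174071}{6}$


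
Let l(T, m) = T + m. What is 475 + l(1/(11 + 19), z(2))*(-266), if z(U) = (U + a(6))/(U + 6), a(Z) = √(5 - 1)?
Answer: 4997/15 ≈ 333.13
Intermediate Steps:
a(Z) = 2 (a(Z) = √4 = 2)
z(U) = (2 + U)/(6 + U) (z(U) = (U + 2)/(U + 6) = (2 + U)/(6 + U))
475 + l(1/(11 + 19), z(2))*(-266) = 475 + (1/(11 + 19) + (2 + 2)/(6 + 2))*(-266) = 475 + (1/30 + 4/8)*(-266) = 475 + (1/30 + (⅛)*4)*(-266) = 475 + (1/30 + ½)*(-266) = 475 + (8/15)*(-266) = 475 - 2128/15 = 4997/15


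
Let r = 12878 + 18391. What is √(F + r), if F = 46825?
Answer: √78094 ≈ 279.45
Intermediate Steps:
r = 31269
√(F + r) = √(46825 + 31269) = √78094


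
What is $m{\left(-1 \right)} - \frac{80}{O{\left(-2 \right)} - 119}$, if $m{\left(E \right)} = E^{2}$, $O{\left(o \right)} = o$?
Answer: $\frac{201}{121} \approx 1.6612$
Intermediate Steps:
$m{\left(-1 \right)} - \frac{80}{O{\left(-2 \right)} - 119} = \left(-1\right)^{2} - \frac{80}{-2 - 119} = 1 - \frac{80}{-121} = 1 - - \frac{80}{121} = 1 + \frac{80}{121} = \frac{201}{121}$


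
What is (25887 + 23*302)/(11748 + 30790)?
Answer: 32833/42538 ≈ 0.77185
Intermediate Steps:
(25887 + 23*302)/(11748 + 30790) = (25887 + 6946)/42538 = 32833*(1/42538) = 32833/42538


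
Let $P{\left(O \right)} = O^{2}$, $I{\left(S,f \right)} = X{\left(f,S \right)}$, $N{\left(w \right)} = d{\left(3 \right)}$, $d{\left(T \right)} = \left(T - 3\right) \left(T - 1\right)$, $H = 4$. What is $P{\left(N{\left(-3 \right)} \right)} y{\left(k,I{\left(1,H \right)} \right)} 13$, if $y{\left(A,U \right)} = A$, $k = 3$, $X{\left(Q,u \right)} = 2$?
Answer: $0$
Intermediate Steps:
$d{\left(T \right)} = \left(-1 + T\right) \left(-3 + T\right)$ ($d{\left(T \right)} = \left(-3 + T\right) \left(-1 + T\right) = \left(-1 + T\right) \left(-3 + T\right)$)
$N{\left(w \right)} = 0$ ($N{\left(w \right)} = 3 + 3^{2} - 12 = 3 + 9 - 12 = 0$)
$I{\left(S,f \right)} = 2$
$P{\left(N{\left(-3 \right)} \right)} y{\left(k,I{\left(1,H \right)} \right)} 13 = 0^{2} \cdot 3 \cdot 13 = 0 \cdot 3 \cdot 13 = 0 \cdot 13 = 0$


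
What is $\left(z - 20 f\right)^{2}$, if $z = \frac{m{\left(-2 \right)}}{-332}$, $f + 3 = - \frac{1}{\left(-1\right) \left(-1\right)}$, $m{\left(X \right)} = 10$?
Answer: $\frac{176225625}{27556} \approx 6395.2$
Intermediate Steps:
$f = -4$ ($f = -3 - \frac{1}{\left(-1\right) \left(-1\right)} = -3 - 1^{-1} = -3 - 1 = -4$)
$z = - \frac{5}{166}$ ($z = \frac{10}{-332} = 10 \left(- \frac{1}{332}\right) = - \frac{5}{166} \approx -0.03012$)
$\left(z - 20 f\right)^{2} = \left(- \frac{5}{166} - -80\right)^{2} = \left(- \frac{5}{166} + 80\right)^{2} = \left(\frac{13275}{166}\right)^{2} = \frac{176225625}{27556}$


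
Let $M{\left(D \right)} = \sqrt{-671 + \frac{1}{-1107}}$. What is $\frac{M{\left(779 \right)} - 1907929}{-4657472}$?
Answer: $\frac{1907929}{4657472} - \frac{i \sqrt{91364154}}{1718607168} \approx 0.40965 - 5.5617 \cdot 10^{-6} i$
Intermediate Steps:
$M{\left(D \right)} = \frac{i \sqrt{91364154}}{369}$ ($M{\left(D \right)} = \sqrt{-671 - \frac{1}{1107}} = \sqrt{- \frac{742798}{1107}} = \frac{i \sqrt{91364154}}{369}$)
$\frac{M{\left(779 \right)} - 1907929}{-4657472} = \frac{\frac{i \sqrt{91364154}}{369} - 1907929}{-4657472} = \left(-1907929 + \frac{i \sqrt{91364154}}{369}\right) \left(- \frac{1}{4657472}\right) = \frac{1907929}{4657472} - \frac{i \sqrt{91364154}}{1718607168}$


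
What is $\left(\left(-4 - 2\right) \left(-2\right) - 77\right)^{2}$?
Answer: $4225$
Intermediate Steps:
$\left(\left(-4 - 2\right) \left(-2\right) - 77\right)^{2} = \left(\left(-6\right) \left(-2\right) - 77\right)^{2} = \left(12 - 77\right)^{2} = \left(-65\right)^{2} = 4225$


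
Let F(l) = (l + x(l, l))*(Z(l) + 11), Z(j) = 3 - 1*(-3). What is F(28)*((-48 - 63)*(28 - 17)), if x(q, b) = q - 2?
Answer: -1120878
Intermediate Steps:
Z(j) = 6 (Z(j) = 3 + 3 = 6)
x(q, b) = -2 + q
F(l) = -34 + 34*l (F(l) = (l + (-2 + l))*(6 + 11) = (-2 + 2*l)*17 = -34 + 34*l)
F(28)*((-48 - 63)*(28 - 17)) = (-34 + 34*28)*((-48 - 63)*(28 - 17)) = (-34 + 952)*(-111*11) = 918*(-1221) = -1120878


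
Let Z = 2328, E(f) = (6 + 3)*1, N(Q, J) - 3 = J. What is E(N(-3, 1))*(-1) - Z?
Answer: -2337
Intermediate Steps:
N(Q, J) = 3 + J
E(f) = 9 (E(f) = 9*1 = 9)
E(N(-3, 1))*(-1) - Z = 9*(-1) - 1*2328 = -9 - 2328 = -2337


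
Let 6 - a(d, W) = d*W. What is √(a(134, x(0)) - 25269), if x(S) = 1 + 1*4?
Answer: I*√25933 ≈ 161.04*I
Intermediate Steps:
x(S) = 5 (x(S) = 1 + 4 = 5)
a(d, W) = 6 - W*d (a(d, W) = 6 - d*W = 6 - W*d)
√(a(134, x(0)) - 25269) = √((6 - 1*5*134) - 25269) = √((6 - 670) - 25269) = √(-664 - 25269) = √(-25933) = I*√25933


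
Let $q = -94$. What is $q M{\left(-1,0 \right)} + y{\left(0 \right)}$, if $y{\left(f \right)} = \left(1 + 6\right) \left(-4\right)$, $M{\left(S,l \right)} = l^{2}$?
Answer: $-28$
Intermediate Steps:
$y{\left(f \right)} = -28$ ($y{\left(f \right)} = 7 \left(-4\right) = -28$)
$q M{\left(-1,0 \right)} + y{\left(0 \right)} = - 94 \cdot 0^{2} - 28 = \left(-94\right) 0 - 28 = 0 - 28 = -28$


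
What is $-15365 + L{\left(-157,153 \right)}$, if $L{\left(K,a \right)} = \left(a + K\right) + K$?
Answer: $-15526$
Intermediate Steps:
$L{\left(K,a \right)} = a + 2 K$ ($L{\left(K,a \right)} = \left(K + a\right) + K = a + 2 K$)
$-15365 + L{\left(-157,153 \right)} = -15365 + \left(153 + 2 \left(-157\right)\right) = -15365 + \left(153 - 314\right) = -15365 - 161 = -15526$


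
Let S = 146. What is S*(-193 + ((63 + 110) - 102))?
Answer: -17812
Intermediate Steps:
S*(-193 + ((63 + 110) - 102)) = 146*(-193 + ((63 + 110) - 102)) = 146*(-193 + (173 - 102)) = 146*(-193 + 71) = 146*(-122) = -17812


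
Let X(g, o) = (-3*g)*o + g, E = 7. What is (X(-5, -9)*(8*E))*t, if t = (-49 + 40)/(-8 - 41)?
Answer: -1440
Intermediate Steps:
X(g, o) = g - 3*g*o (X(g, o) = -3*g*o + g = g - 3*g*o)
t = 9/49 (t = -9/(-49) = -9*(-1/49) = 9/49 ≈ 0.18367)
(X(-5, -9)*(8*E))*t = ((-5*(1 - 3*(-9)))*(8*7))*(9/49) = (-5*(1 + 27)*56)*(9/49) = (-5*28*56)*(9/49) = -140*56*(9/49) = -7840*9/49 = -1440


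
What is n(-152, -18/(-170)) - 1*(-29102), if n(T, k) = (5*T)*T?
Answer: 144622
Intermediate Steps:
n(T, k) = 5*T²
n(-152, -18/(-170)) - 1*(-29102) = 5*(-152)² - 1*(-29102) = 5*23104 + 29102 = 115520 + 29102 = 144622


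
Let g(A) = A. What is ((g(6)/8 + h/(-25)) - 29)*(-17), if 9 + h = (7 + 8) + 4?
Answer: 9741/20 ≈ 487.05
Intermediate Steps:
h = 10 (h = -9 + ((7 + 8) + 4) = -9 + (15 + 4) = -9 + 19 = 10)
((g(6)/8 + h/(-25)) - 29)*(-17) = ((6/8 + 10/(-25)) - 29)*(-17) = ((6*(1/8) + 10*(-1/25)) - 29)*(-17) = ((3/4 - 2/5) - 29)*(-17) = (7/20 - 29)*(-17) = -573/20*(-17) = 9741/20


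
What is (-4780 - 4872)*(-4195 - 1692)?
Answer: 56821324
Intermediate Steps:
(-4780 - 4872)*(-4195 - 1692) = -9652*(-5887) = 56821324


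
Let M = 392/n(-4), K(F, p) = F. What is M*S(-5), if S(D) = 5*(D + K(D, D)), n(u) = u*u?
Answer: -1225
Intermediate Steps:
n(u) = u²
S(D) = 10*D (S(D) = 5*(D + D) = 5*(2*D) = 10*D)
M = 49/2 (M = 392/((-4)²) = 392/16 = 392*(1/16) = 49/2 ≈ 24.500)
M*S(-5) = 49*(10*(-5))/2 = (49/2)*(-50) = -1225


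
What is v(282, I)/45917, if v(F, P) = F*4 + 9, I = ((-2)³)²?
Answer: 1137/45917 ≈ 0.024762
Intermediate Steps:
I = 64 (I = (-8)² = 64)
v(F, P) = 9 + 4*F (v(F, P) = 4*F + 9 = 9 + 4*F)
v(282, I)/45917 = (9 + 4*282)/45917 = (9 + 1128)*(1/45917) = 1137*(1/45917) = 1137/45917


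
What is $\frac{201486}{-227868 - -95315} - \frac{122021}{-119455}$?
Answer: $- \frac{7894260517}{15834118615} \approx -0.49856$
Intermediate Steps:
$\frac{201486}{-227868 - -95315} - \frac{122021}{-119455} = \frac{201486}{-227868 + 95315} - - \frac{122021}{119455} = \frac{201486}{-132553} + \frac{122021}{119455} = 201486 \left(- \frac{1}{132553}\right) + \frac{122021}{119455} = - \frac{201486}{132553} + \frac{122021}{119455} = - \frac{7894260517}{15834118615}$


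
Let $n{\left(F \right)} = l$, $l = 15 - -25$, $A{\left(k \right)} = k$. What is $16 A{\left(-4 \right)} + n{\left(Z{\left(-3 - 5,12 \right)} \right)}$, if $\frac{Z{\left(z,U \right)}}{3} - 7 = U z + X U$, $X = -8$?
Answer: $-24$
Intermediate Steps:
$Z{\left(z,U \right)} = 21 - 24 U + 3 U z$ ($Z{\left(z,U \right)} = 21 + 3 \left(U z - 8 U\right) = 21 + 3 \left(- 8 U + U z\right) = 21 + \left(- 24 U + 3 U z\right) = 21 - 24 U + 3 U z$)
$l = 40$ ($l = 15 + 25 = 40$)
$n{\left(F \right)} = 40$
$16 A{\left(-4 \right)} + n{\left(Z{\left(-3 - 5,12 \right)} \right)} = 16 \left(-4\right) + 40 = -64 + 40 = -24$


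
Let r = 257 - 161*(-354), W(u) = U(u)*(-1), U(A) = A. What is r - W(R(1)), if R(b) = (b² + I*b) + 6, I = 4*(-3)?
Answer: 57246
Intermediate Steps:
I = -12
R(b) = 6 + b² - 12*b (R(b) = (b² - 12*b) + 6 = 6 + b² - 12*b)
W(u) = -u (W(u) = u*(-1) = -u)
r = 57251 (r = 257 + 56994 = 57251)
r - W(R(1)) = 57251 - (-1)*(6 + 1² - 12*1) = 57251 - (-1)*(6 + 1 - 12) = 57251 - (-1)*(-5) = 57251 - 1*5 = 57251 - 5 = 57246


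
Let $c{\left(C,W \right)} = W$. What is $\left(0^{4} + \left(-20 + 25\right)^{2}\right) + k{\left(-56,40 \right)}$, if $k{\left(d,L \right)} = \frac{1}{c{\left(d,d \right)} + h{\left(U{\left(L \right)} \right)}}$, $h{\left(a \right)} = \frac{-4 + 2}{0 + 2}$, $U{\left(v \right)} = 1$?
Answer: $\frac{1424}{57} \approx 24.982$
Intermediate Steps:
$h{\left(a \right)} = -1$ ($h{\left(a \right)} = - \frac{2}{2} = \left(-2\right) \frac{1}{2} = -1$)
$k{\left(d,L \right)} = \frac{1}{-1 + d}$ ($k{\left(d,L \right)} = \frac{1}{d - 1} = \frac{1}{-1 + d}$)
$\left(0^{4} + \left(-20 + 25\right)^{2}\right) + k{\left(-56,40 \right)} = \left(0^{4} + \left(-20 + 25\right)^{2}\right) + \frac{1}{-1 - 56} = \left(0 + 5^{2}\right) + \frac{1}{-57} = \left(0 + 25\right) - \frac{1}{57} = 25 - \frac{1}{57} = \frac{1424}{57}$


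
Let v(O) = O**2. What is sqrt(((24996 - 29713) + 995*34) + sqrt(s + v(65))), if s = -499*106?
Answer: sqrt(29113 + I*sqrt(48669)) ≈ 170.63 + 0.6465*I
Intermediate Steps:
s = -52894
sqrt(((24996 - 29713) + 995*34) + sqrt(s + v(65))) = sqrt(((24996 - 29713) + 995*34) + sqrt(-52894 + 65**2)) = sqrt((-4717 + 33830) + sqrt(-52894 + 4225)) = sqrt(29113 + sqrt(-48669)) = sqrt(29113 + I*sqrt(48669))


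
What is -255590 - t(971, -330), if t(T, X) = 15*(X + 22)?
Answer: -250970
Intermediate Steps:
t(T, X) = 330 + 15*X (t(T, X) = 15*(22 + X) = 330 + 15*X)
-255590 - t(971, -330) = -255590 - (330 + 15*(-330)) = -255590 - (330 - 4950) = -255590 - 1*(-4620) = -255590 + 4620 = -250970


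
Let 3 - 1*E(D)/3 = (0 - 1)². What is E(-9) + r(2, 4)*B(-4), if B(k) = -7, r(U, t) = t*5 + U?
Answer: -148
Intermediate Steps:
r(U, t) = U + 5*t (r(U, t) = 5*t + U = U + 5*t)
E(D) = 6 (E(D) = 9 - 3*(0 - 1)² = 9 - 3*(-1)² = 9 - 3*1 = 9 - 3 = 6)
E(-9) + r(2, 4)*B(-4) = 6 + (2 + 5*4)*(-7) = 6 + (2 + 20)*(-7) = 6 + 22*(-7) = 6 - 154 = -148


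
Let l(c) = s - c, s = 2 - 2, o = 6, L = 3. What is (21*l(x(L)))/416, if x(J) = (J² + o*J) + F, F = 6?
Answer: -693/416 ≈ -1.6659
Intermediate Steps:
x(J) = 6 + J² + 6*J (x(J) = (J² + 6*J) + 6 = 6 + J² + 6*J)
s = 0
l(c) = -c (l(c) = 0 - c = -c)
(21*l(x(L)))/416 = (21*(-(6 + 3² + 6*3)))/416 = (21*(-(6 + 9 + 18)))*(1/416) = (21*(-1*33))*(1/416) = (21*(-33))*(1/416) = -693*1/416 = -693/416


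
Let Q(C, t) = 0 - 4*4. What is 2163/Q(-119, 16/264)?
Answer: -2163/16 ≈ -135.19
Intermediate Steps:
Q(C, t) = -16 (Q(C, t) = 0 - 16 = -16)
2163/Q(-119, 16/264) = 2163/(-16) = 2163*(-1/16) = -2163/16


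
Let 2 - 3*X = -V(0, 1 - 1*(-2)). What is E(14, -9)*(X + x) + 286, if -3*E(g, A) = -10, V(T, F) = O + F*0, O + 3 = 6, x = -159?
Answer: -2146/9 ≈ -238.44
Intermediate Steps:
O = 3 (O = -3 + 6 = 3)
V(T, F) = 3 (V(T, F) = 3 + F*0 = 3 + 0 = 3)
X = 5/3 (X = ⅔ - (-1)*3/3 = ⅔ - ⅓*(-3) = ⅔ + 1 = 5/3 ≈ 1.6667)
E(g, A) = 10/3 (E(g, A) = -⅓*(-10) = 10/3)
E(14, -9)*(X + x) + 286 = 10*(5/3 - 159)/3 + 286 = (10/3)*(-472/3) + 286 = -4720/9 + 286 = -2146/9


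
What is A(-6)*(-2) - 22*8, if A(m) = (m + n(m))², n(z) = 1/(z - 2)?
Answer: -8033/32 ≈ -251.03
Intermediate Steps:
n(z) = 1/(-2 + z)
A(m) = (m + 1/(-2 + m))²
A(-6)*(-2) - 22*8 = (-6 + 1/(-2 - 6))²*(-2) - 22*8 = (-6 + 1/(-8))²*(-2) - 176 = (-6 - ⅛)²*(-2) - 176 = (-49/8)²*(-2) - 176 = (2401/64)*(-2) - 176 = -2401/32 - 176 = -8033/32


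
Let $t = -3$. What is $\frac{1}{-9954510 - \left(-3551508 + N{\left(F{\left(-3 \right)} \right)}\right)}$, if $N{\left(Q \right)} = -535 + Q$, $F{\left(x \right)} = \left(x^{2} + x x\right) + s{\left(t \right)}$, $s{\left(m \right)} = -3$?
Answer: $- \frac{1}{6402482} \approx -1.5619 \cdot 10^{-7}$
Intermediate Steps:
$F{\left(x \right)} = -3 + 2 x^{2}$ ($F{\left(x \right)} = \left(x^{2} + x x\right) - 3 = \left(x^{2} + x^{2}\right) - 3 = 2 x^{2} - 3 = -3 + 2 x^{2}$)
$\frac{1}{-9954510 - \left(-3551508 + N{\left(F{\left(-3 \right)} \right)}\right)} = \frac{1}{-9954510 + \left(3551508 - \left(-535 - \left(3 - 2 \left(-3\right)^{2}\right)\right)\right)} = \frac{1}{-9954510 + \left(3551508 - \left(-535 + \left(-3 + 2 \cdot 9\right)\right)\right)} = \frac{1}{-9954510 + \left(3551508 - \left(-535 + \left(-3 + 18\right)\right)\right)} = \frac{1}{-9954510 + \left(3551508 - \left(-535 + 15\right)\right)} = \frac{1}{-9954510 + \left(3551508 - -520\right)} = \frac{1}{-9954510 + \left(3551508 + 520\right)} = \frac{1}{-9954510 + 3552028} = \frac{1}{-6402482} = - \frac{1}{6402482}$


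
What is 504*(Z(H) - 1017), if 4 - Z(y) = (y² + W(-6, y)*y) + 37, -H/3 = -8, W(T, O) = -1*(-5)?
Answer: -879984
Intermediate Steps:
W(T, O) = 5
H = 24 (H = -3*(-8) = 24)
Z(y) = -33 - y² - 5*y (Z(y) = 4 - ((y² + 5*y) + 37) = 4 - (37 + y² + 5*y) = 4 + (-37 - y² - 5*y) = -33 - y² - 5*y)
504*(Z(H) - 1017) = 504*((-33 - 1*24² - 5*24) - 1017) = 504*((-33 - 1*576 - 120) - 1017) = 504*((-33 - 576 - 120) - 1017) = 504*(-729 - 1017) = 504*(-1746) = -879984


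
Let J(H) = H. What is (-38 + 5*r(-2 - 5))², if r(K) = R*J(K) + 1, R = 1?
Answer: 4624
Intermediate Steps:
r(K) = 1 + K (r(K) = 1*K + 1 = K + 1 = 1 + K)
(-38 + 5*r(-2 - 5))² = (-38 + 5*(1 + (-2 - 5)))² = (-38 + 5*(1 - 7))² = (-38 + 5*(-6))² = (-38 - 30)² = (-68)² = 4624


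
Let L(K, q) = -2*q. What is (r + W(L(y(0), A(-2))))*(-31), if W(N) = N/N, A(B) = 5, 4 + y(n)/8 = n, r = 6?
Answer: -217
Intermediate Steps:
y(n) = -32 + 8*n
W(N) = 1
(r + W(L(y(0), A(-2))))*(-31) = (6 + 1)*(-31) = 7*(-31) = -217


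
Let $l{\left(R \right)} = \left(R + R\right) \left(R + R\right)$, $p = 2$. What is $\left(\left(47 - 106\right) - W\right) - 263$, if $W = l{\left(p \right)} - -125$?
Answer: $-463$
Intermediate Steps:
$l{\left(R \right)} = 4 R^{2}$ ($l{\left(R \right)} = 2 R 2 R = 4 R^{2}$)
$W = 141$ ($W = 4 \cdot 2^{2} - -125 = 4 \cdot 4 + 125 = 16 + 125 = 141$)
$\left(\left(47 - 106\right) - W\right) - 263 = \left(\left(47 - 106\right) - 141\right) - 263 = \left(-59 - 141\right) - 263 = -200 - 263 = -463$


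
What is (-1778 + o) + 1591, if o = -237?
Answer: -424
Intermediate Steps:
(-1778 + o) + 1591 = (-1778 - 237) + 1591 = -2015 + 1591 = -424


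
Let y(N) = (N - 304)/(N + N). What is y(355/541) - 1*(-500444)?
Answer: 355151131/710 ≈ 5.0021e+5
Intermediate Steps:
y(N) = (-304 + N)/(2*N) (y(N) = (-304 + N)/((2*N)) = (-304 + N)*(1/(2*N)) = (-304 + N)/(2*N))
y(355/541) - 1*(-500444) = (-304 + 355/541)/(2*((355/541))) - 1*(-500444) = (-304 + 355*(1/541))/(2*((355*(1/541)))) + 500444 = (-304 + 355/541)/(2*(355/541)) + 500444 = (½)*(541/355)*(-164109/541) + 500444 = -164109/710 + 500444 = 355151131/710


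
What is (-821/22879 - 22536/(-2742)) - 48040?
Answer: -502206413793/10455703 ≈ -48032.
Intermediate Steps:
(-821/22879 - 22536/(-2742)) - 48040 = (-821*1/22879 - 22536*(-1/2742)) - 48040 = (-821/22879 + 3756/457) - 48040 = 85558327/10455703 - 48040 = -502206413793/10455703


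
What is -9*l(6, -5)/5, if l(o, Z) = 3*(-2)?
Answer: 54/5 ≈ 10.800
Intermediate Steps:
l(o, Z) = -6
-9*l(6, -5)/5 = -(-54)/5 = -9*(-6/5) = 54/5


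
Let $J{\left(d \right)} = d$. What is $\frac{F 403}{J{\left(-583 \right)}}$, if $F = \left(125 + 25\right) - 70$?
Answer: $- \frac{32240}{583} \approx -55.3$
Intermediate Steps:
$F = 80$ ($F = 150 - 70 = 80$)
$\frac{F 403}{J{\left(-583 \right)}} = \frac{80 \cdot 403}{-583} = 32240 \left(- \frac{1}{583}\right) = - \frac{32240}{583}$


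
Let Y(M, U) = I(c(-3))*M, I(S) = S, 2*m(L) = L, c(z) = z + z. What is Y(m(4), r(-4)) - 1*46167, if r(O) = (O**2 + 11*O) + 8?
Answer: -46179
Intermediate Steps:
c(z) = 2*z
m(L) = L/2
r(O) = 8 + O**2 + 11*O
Y(M, U) = -6*M (Y(M, U) = (2*(-3))*M = -6*M)
Y(m(4), r(-4)) - 1*46167 = -3*4 - 1*46167 = -6*2 - 46167 = -12 - 46167 = -46179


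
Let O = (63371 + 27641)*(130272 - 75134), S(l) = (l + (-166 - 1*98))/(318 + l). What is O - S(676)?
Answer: 2494055168826/497 ≈ 5.0182e+9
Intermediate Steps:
S(l) = (-264 + l)/(318 + l) (S(l) = (l + (-166 - 98))/(318 + l) = (l - 264)/(318 + l) = (-264 + l)/(318 + l))
O = 5018219656 (O = 91012*55138 = 5018219656)
O - S(676) = 5018219656 - (-264 + 676)/(318 + 676) = 5018219656 - 412/994 = 5018219656 - 1*206/497 = 5018219656 - 206/497 = 2494055168826/497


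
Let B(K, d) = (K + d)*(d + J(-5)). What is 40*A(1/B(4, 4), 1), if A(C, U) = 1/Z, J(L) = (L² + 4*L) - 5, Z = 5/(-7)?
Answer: -56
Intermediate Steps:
Z = -5/7 (Z = 5*(-⅐) = -5/7 ≈ -0.71429)
J(L) = -5 + L² + 4*L
B(K, d) = d*(K + d) (B(K, d) = (K + d)*(d + (-5 + (-5)² + 4*(-5))) = (K + d)*(d + (-5 + 25 - 20)) = (K + d)*(d + 0) = (K + d)*d = d*(K + d))
A(C, U) = -7/5 (A(C, U) = 1/(-5/7) = -7/5)
40*A(1/B(4, 4), 1) = 40*(-7/5) = -56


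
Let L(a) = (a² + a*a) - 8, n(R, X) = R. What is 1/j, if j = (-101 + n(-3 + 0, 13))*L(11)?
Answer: -1/24336 ≈ -4.1091e-5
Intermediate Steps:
L(a) = -8 + 2*a² (L(a) = (a² + a²) - 8 = 2*a² - 8 = -8 + 2*a²)
j = -24336 (j = (-101 + (-3 + 0))*(-8 + 2*11²) = (-101 - 3)*(-8 + 2*121) = -104*(-8 + 242) = -104*234 = -24336)
1/j = 1/(-24336) = -1/24336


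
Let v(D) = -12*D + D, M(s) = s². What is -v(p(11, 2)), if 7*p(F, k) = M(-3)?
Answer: 99/7 ≈ 14.143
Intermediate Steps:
p(F, k) = 9/7 (p(F, k) = (⅐)*(-3)² = (⅐)*9 = 9/7)
v(D) = -11*D
-v(p(11, 2)) = -(-11)*9/7 = -1*(-99/7) = 99/7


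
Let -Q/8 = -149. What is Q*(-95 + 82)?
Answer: -15496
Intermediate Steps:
Q = 1192 (Q = -8*(-149) = 1192)
Q*(-95 + 82) = 1192*(-95 + 82) = 1192*(-13) = -15496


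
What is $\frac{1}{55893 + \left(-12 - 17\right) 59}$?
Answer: $\frac{1}{54182} \approx 1.8456 \cdot 10^{-5}$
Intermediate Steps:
$\frac{1}{55893 + \left(-12 - 17\right) 59} = \frac{1}{55893 - 1711} = \frac{1}{54182}$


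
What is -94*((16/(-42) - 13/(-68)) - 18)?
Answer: 1220825/714 ≈ 1709.8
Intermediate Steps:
-94*((16/(-42) - 13/(-68)) - 18) = -94*((16*(-1/42) - 13*(-1/68)) - 18) = -94*((-8/21 + 13/68) - 18) = -94*(-271/1428 - 18) = -94*(-25975/1428) = 1220825/714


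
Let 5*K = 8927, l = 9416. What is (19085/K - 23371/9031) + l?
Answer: 759768593850/80619737 ≈ 9424.1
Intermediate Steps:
K = 8927/5 (K = (1/5)*8927 = 8927/5 ≈ 1785.4)
(19085/K - 23371/9031) + l = (19085/(8927/5) - 23371/9031) + 9416 = (19085*(5/8927) - 23371*1/9031) + 9416 = (95425/8927 - 23371/9031) + 9416 = 653150258/80619737 + 9416 = 759768593850/80619737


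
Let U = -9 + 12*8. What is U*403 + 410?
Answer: 35471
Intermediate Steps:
U = 87 (U = -9 + 96 = 87)
U*403 + 410 = 87*403 + 410 = 35061 + 410 = 35471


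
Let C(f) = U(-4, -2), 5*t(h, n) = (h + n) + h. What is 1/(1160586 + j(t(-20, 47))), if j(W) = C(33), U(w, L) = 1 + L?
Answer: 1/1160585 ≈ 8.6163e-7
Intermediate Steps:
t(h, n) = n/5 + 2*h/5 (t(h, n) = ((h + n) + h)/5 = (n + 2*h)/5 = n/5 + 2*h/5)
C(f) = -1 (C(f) = 1 - 2 = -1)
j(W) = -1
1/(1160586 + j(t(-20, 47))) = 1/(1160586 - 1) = 1/1160585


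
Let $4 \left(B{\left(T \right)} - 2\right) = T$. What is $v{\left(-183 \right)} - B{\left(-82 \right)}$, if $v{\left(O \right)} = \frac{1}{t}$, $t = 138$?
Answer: $\frac{1277}{69} \approx 18.507$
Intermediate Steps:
$B{\left(T \right)} = 2 + \frac{T}{4}$
$v{\left(O \right)} = \frac{1}{138}$
$v{\left(-183 \right)} - B{\left(-82 \right)} = \frac{1}{138} - \left(2 + \frac{1}{4} \left(-82\right)\right) = \frac{1}{138} - \left(2 - \frac{41}{2}\right) = \frac{1}{138} - - \frac{37}{2} = \frac{1}{138} + \frac{37}{2} = \frac{1277}{69}$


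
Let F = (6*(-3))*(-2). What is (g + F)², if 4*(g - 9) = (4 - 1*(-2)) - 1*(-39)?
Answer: 50625/16 ≈ 3164.1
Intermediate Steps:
F = 36 (F = -18*(-2) = 36)
g = 81/4 (g = 9 + ((4 - 1*(-2)) - 1*(-39))/4 = 9 + ((4 + 2) + 39)/4 = 9 + (6 + 39)/4 = 9 + (¼)*45 = 9 + 45/4 = 81/4 ≈ 20.250)
(g + F)² = (81/4 + 36)² = (225/4)² = 50625/16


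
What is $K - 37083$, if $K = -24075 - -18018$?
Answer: $-43140$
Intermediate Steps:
$K = -6057$ ($K = -24075 + 18018 = -6057$)
$K - 37083 = -6057 - 37083 = -43140$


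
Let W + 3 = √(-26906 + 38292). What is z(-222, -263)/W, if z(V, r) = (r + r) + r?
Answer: 789/(3 - √11386) ≈ -7.6081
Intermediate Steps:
z(V, r) = 3*r (z(V, r) = 2*r + r = 3*r)
W = -3 + √11386 (W = -3 + √(-26906 + 38292) = -3 + √11386 ≈ 103.71)
z(-222, -263)/W = (3*(-263))/(-3 + √11386) = -789/(-3 + √11386)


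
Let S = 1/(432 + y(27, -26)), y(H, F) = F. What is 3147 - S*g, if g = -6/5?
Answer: 3194208/1015 ≈ 3147.0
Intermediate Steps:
g = -6/5 (g = -6*⅕ = -6/5 ≈ -1.2000)
S = 1/406 (S = 1/(432 - 26) = 1/406 ≈ 0.0024631)
3147 - S*g = 3147 - (-6)/(406*5) = 3147 - 1*(-3/1015) = 3147 + 3/1015 = 3194208/1015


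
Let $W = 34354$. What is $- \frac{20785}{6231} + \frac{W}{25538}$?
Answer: $- \frac{158373778}{79563639} \approx -1.9905$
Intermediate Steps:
$- \frac{20785}{6231} + \frac{W}{25538} = - \frac{20785}{6231} + \frac{34354}{25538} = \left(-20785\right) \frac{1}{6231} + 34354 \cdot \frac{1}{25538} = - \frac{20785}{6231} + \frac{17177}{12769} = - \frac{158373778}{79563639}$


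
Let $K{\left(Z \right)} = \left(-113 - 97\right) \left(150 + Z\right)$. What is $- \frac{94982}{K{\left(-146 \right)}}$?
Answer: $\frac{47491}{420} \approx 113.07$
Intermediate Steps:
$K{\left(Z \right)} = -31500 - 210 Z$ ($K{\left(Z \right)} = - 210 \left(150 + Z\right) = -31500 - 210 Z$)
$- \frac{94982}{K{\left(-146 \right)}} = - \frac{94982}{-31500 - -30660} = - \frac{94982}{-31500 + 30660} = - \frac{94982}{-840} = \left(-94982\right) \left(- \frac{1}{840}\right) = \frac{47491}{420}$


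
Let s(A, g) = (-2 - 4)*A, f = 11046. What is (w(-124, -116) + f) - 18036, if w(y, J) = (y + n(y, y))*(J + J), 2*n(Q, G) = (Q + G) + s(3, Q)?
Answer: 52634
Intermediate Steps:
s(A, g) = -6*A
n(Q, G) = -9 + G/2 + Q/2 (n(Q, G) = ((Q + G) - 6*3)/2 = ((G + Q) - 18)/2 = (-18 + G + Q)/2 = -9 + G/2 + Q/2)
w(y, J) = 2*J*(-9 + 2*y) (w(y, J) = (y + (-9 + y/2 + y/2))*(J + J) = (y + (-9 + y))*(2*J) = (-9 + 2*y)*(2*J) = 2*J*(-9 + 2*y))
(w(-124, -116) + f) - 18036 = (2*(-116)*(-9 + 2*(-124)) + 11046) - 18036 = (2*(-116)*(-9 - 248) + 11046) - 18036 = (2*(-116)*(-257) + 11046) - 18036 = (59624 + 11046) - 18036 = 70670 - 18036 = 52634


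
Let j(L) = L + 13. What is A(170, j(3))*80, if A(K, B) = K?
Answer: 13600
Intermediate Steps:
j(L) = 13 + L
A(170, j(3))*80 = 170*80 = 13600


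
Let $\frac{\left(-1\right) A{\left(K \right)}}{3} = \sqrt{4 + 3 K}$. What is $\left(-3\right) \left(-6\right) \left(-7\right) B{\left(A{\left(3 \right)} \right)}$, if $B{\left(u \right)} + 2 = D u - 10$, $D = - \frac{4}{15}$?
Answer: $1512 - \frac{504 \sqrt{13}}{5} \approx 1148.6$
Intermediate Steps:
$D = - \frac{4}{15}$ ($D = \left(-4\right) \frac{1}{15} = - \frac{4}{15} \approx -0.26667$)
$A{\left(K \right)} = - 3 \sqrt{4 + 3 K}$
$B{\left(u \right)} = -12 - \frac{4 u}{15}$ ($B{\left(u \right)} = -2 - \left(10 + \frac{4 u}{15}\right) = -12 - \frac{4 u}{15}$)
$\left(-3\right) \left(-6\right) \left(-7\right) B{\left(A{\left(3 \right)} \right)} = \left(-3\right) \left(-6\right) \left(-7\right) \left(-12 - \frac{4 \left(- 3 \sqrt{4 + 3 \cdot 3}\right)}{15}\right) = 18 \left(-7\right) \left(-12 - \frac{4 \left(- 3 \sqrt{4 + 9}\right)}{15}\right) = - 126 \left(-12 - \frac{4 \left(- 3 \sqrt{13}\right)}{15}\right) = - 126 \left(-12 + \frac{4 \sqrt{13}}{5}\right) = 1512 - \frac{504 \sqrt{13}}{5}$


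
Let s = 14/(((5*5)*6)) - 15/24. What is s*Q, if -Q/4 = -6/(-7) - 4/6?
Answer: 638/1575 ≈ 0.40508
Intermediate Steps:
Q = -16/21 (Q = -4*(-6/(-7) - 4/6) = -4*(-6*(-1/7) - 4*1/6) = -4*(6/7 - 2/3) = -4*4/21 = -16/21 ≈ -0.76190)
s = -319/600 (s = 14/((25*6)) - 15*1/24 = 14/150 - 5/8 = 14*(1/150) - 5/8 = 7/75 - 5/8 = -319/600 ≈ -0.53167)
s*Q = -319/600*(-16/21) = 638/1575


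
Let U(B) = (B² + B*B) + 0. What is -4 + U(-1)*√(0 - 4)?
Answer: -4 + 4*I ≈ -4.0 + 4.0*I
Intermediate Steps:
U(B) = 2*B² (U(B) = (B² + B²) + 0 = 2*B² + 0 = 2*B²)
-4 + U(-1)*√(0 - 4) = -4 + (2*(-1)²)*√(0 - 4) = -4 + (2*1)*√(-4) = -4 + 2*(2*I) = -4 + 4*I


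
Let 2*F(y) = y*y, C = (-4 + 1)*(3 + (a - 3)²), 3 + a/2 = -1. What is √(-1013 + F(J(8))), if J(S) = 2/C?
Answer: I*√140182990/372 ≈ 31.828*I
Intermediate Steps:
a = -8 (a = -6 + 2*(-1) = -6 - 2 = -8)
C = -372 (C = (-4 + 1)*(3 + (-8 - 3)²) = -3*(3 + (-11)²) = -3*(3 + 121) = -3*124 = -372)
J(S) = -1/186 (J(S) = 2/(-372) = 2*(-1/372) = -1/186)
F(y) = y²/2 (F(y) = (y*y)/2 = y²/2)
√(-1013 + F(J(8))) = √(-1013 + (-1/186)²/2) = √(-1013 + (½)*(1/34596)) = √(-1013 + 1/69192) = √(-70091495/69192) = I*√140182990/372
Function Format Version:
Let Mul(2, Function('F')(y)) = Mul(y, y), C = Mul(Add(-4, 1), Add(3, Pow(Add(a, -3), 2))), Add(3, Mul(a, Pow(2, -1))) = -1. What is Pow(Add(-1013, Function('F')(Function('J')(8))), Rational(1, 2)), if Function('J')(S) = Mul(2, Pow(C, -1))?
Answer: Mul(Rational(1, 372), I, Pow(140182990, Rational(1, 2))) ≈ Mul(31.828, I)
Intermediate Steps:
a = -8 (a = Add(-6, Mul(2, -1)) = Add(-6, -2) = -8)
C = -372 (C = Mul(Add(-4, 1), Add(3, Pow(Add(-8, -3), 2))) = Mul(-3, Add(3, Pow(-11, 2))) = Mul(-3, Add(3, 121)) = Mul(-3, 124) = -372)
Function('J')(S) = Rational(-1, 186) (Function('J')(S) = Mul(2, Pow(-372, -1)) = Mul(2, Rational(-1, 372)) = Rational(-1, 186))
Function('F')(y) = Mul(Rational(1, 2), Pow(y, 2)) (Function('F')(y) = Mul(Rational(1, 2), Mul(y, y)) = Mul(Rational(1, 2), Pow(y, 2)))
Pow(Add(-1013, Function('F')(Function('J')(8))), Rational(1, 2)) = Pow(Add(-1013, Mul(Rational(1, 2), Pow(Rational(-1, 186), 2))), Rational(1, 2)) = Pow(Add(-1013, Mul(Rational(1, 2), Rational(1, 34596))), Rational(1, 2)) = Pow(Add(-1013, Rational(1, 69192)), Rational(1, 2)) = Pow(Rational(-70091495, 69192), Rational(1, 2)) = Mul(Rational(1, 372), I, Pow(140182990, Rational(1, 2)))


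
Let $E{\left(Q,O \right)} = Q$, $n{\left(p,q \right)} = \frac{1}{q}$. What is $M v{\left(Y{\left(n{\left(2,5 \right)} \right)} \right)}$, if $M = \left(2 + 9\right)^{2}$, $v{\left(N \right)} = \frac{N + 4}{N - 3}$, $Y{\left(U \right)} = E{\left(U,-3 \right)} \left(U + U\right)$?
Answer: $- \frac{12342}{73} \approx -169.07$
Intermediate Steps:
$Y{\left(U \right)} = 2 U^{2}$ ($Y{\left(U \right)} = U \left(U + U\right) = U 2 U = 2 U^{2}$)
$v{\left(N \right)} = \frac{4 + N}{-3 + N}$
$M = 121$ ($M = 11^{2} = 121$)
$M v{\left(Y{\left(n{\left(2,5 \right)} \right)} \right)} = 121 \frac{4 + 2 \left(\frac{1}{5}\right)^{2}}{-3 + 2 \left(\frac{1}{5}\right)^{2}} = 121 \frac{4 + \frac{2}{25}}{-3 + \frac{2}{25}} = 121 \frac{1}{- \frac{73}{25}} \cdot \frac{102}{25} = 121 \left(\left(- \frac{25}{73}\right) \frac{102}{25}\right) = 121 \left(- \frac{102}{73}\right) = - \frac{12342}{73}$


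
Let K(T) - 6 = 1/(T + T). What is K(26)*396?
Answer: 30987/13 ≈ 2383.6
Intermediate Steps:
K(T) = 6 + 1/(2*T) (K(T) = 6 + 1/(T + T) = 6 + 1/(2*T))
K(26)*396 = (6 + (½)/26)*396 = (6 + (½)*(1/26))*396 = (6 + 1/52)*396 = (313/52)*396 = 30987/13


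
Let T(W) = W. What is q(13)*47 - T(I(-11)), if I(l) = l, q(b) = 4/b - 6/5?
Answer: -2011/65 ≈ -30.938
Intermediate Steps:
q(b) = -6/5 + 4/b (q(b) = 4/b - 6*⅕ = 4/b - 6/5 = -6/5 + 4/b)
q(13)*47 - T(I(-11)) = (-6/5 + 4/13)*47 - 1*(-11) = (-6/5 + 4*(1/13))*47 + 11 = (-6/5 + 4/13)*47 + 11 = -58/65*47 + 11 = -2726/65 + 11 = -2011/65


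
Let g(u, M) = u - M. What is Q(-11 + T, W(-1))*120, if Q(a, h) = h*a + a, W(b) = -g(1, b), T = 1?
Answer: 1200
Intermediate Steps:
W(b) = -1 + b (W(b) = -(1 - b) = -1 + b)
Q(a, h) = a + a*h (Q(a, h) = a*h + a = a + a*h)
Q(-11 + T, W(-1))*120 = ((-11 + 1)*(1 + (-1 - 1)))*120 = -10*(1 - 2)*120 = -10*(-1)*120 = 10*120 = 1200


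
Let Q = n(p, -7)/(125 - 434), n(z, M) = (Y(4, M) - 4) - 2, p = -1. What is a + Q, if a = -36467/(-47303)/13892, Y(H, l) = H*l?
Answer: 22353799687/203054182284 ≈ 0.11009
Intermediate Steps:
n(z, M) = -6 + 4*M (n(z, M) = (4*M - 4) - 2 = (-4 + 4*M) - 2 = -6 + 4*M)
a = 36467/657133276 (a = -36467*(-1/47303)*(1/13892) = (36467/47303)*(1/13892) = 36467/657133276 ≈ 5.5494e-5)
Q = 34/309 (Q = (-6 + 4*(-7))/(125 - 434) = (-6 - 28)/(-309) = -34*(-1/309) = 34/309 ≈ 0.11003)
a + Q = 36467/657133276 + 34/309 = 22353799687/203054182284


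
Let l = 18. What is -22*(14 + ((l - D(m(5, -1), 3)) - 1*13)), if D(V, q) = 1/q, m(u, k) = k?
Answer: -1232/3 ≈ -410.67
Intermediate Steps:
-22*(14 + ((l - D(m(5, -1), 3)) - 1*13)) = -22*(14 + ((18 - 1/3) - 1*13)) = -22*(14 + ((18 - 1*⅓) - 13)) = -22*(14 + ((18 - ⅓) - 13)) = -22*(14 + (53/3 - 13)) = -22*(14 + 14/3) = -22*56/3 = -1232/3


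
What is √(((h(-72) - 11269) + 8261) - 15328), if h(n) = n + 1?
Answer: I*√18407 ≈ 135.67*I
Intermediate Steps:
h(n) = 1 + n
√(((h(-72) - 11269) + 8261) - 15328) = √((((1 - 72) - 11269) + 8261) - 15328) = √(((-71 - 11269) + 8261) - 15328) = √((-11340 + 8261) - 15328) = √(-3079 - 15328) = √(-18407) = I*√18407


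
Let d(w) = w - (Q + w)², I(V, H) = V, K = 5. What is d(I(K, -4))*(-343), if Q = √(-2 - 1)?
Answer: 5831 + 3430*I*√3 ≈ 5831.0 + 5940.9*I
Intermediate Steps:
Q = I*√3 (Q = √(-3) = I*√3 ≈ 1.732*I)
d(w) = w - (w + I*√3)² (d(w) = w - (I*√3 + w)² = w - (w + I*√3)²)
d(I(K, -4))*(-343) = (5 - (5 + I*√3)²)*(-343) = -1715 + 343*(5 + I*√3)²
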